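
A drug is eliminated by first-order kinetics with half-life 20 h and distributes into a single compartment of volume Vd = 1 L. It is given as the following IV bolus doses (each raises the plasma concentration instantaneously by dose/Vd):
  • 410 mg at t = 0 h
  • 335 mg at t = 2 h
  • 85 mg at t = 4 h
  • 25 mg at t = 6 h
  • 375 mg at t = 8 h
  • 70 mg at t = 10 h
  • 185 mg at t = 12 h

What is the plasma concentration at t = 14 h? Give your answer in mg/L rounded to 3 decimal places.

1090.597 mg/L

k = ln 2 / 20 = 0.03466 per h
Dose 1 (410 mg at t=0 h): 410·exp(−0.03466·14) = 252.385 mg/L
Dose 2 (335 mg at t=2 h): 335·exp(−0.03466·12) = 221.018 mg/L
Dose 3 (85 mg at t=4 h): 85·exp(−0.03466·10) = 60.104 mg/L
Dose 4 (25 mg at t=6 h): 25·exp(−0.03466·8) = 18.946 mg/L
Dose 5 (375 mg at t=8 h): 375·exp(−0.03466·6) = 304.595 mg/L
Dose 6 (70 mg at t=10 h): 70·exp(−0.03466·4) = 60.939 mg/L
Dose 7 (185 mg at t=12 h): 185·exp(−0.03466·2) = 172.611 mg/L
C(14) = 252.385 + 221.018 + 60.104 + 18.946 + 304.595 + 60.939 + 172.611 = 1090.597 mg/L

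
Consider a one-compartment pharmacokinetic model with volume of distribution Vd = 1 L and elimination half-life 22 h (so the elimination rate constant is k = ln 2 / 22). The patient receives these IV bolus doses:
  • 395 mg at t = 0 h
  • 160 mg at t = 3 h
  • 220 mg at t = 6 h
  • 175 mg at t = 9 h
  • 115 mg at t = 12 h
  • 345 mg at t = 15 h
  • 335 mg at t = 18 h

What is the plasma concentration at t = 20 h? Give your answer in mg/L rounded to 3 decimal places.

1267.908 mg/L

k = ln 2 / 22 = 0.03151 per h
Dose 1 (395 mg at t=0 h): 395·exp(−0.03151·20) = 210.346 mg/L
Dose 2 (160 mg at t=3 h): 160·exp(−0.03151·17) = 93.650 mg/L
Dose 3 (220 mg at t=6 h): 220·exp(−0.03151·14) = 141.533 mg/L
Dose 4 (175 mg at t=9 h): 175·exp(−0.03151·11) = 123.744 mg/L
Dose 5 (115 mg at t=12 h): 115·exp(−0.03151·8) = 89.378 mg/L
Dose 6 (345 mg at t=15 h): 345·exp(−0.03151·5) = 294.716 mg/L
Dose 7 (335 mg at t=18 h): 335·exp(−0.03151·2) = 314.542 mg/L
C(20) = 210.346 + 93.650 + 141.533 + 123.744 + 89.378 + 294.716 + 314.542 = 1267.908 mg/L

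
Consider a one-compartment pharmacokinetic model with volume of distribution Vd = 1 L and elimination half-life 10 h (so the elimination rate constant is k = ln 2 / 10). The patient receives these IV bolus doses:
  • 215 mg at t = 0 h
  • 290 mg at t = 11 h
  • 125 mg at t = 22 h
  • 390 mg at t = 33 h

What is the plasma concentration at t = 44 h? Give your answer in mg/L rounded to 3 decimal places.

248.774 mg/L

k = ln 2 / 10 = 0.06931 per h
Dose 1 (215 mg at t=0 h): 215·exp(−0.06931·44) = 10.184 mg/L
Dose 2 (290 mg at t=11 h): 290·exp(−0.06931·33) = 29.444 mg/L
Dose 3 (125 mg at t=22 h): 125·exp(−0.06931·22) = 27.205 mg/L
Dose 4 (390 mg at t=33 h): 390·exp(−0.06931·11) = 181.941 mg/L
C(44) = 10.184 + 29.444 + 27.205 + 181.941 = 248.774 mg/L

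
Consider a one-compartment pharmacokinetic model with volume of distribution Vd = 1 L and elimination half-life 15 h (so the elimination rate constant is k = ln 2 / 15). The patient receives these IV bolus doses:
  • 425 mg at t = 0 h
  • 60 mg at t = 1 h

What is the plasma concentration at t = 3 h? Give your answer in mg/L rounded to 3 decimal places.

424.687 mg/L

k = ln 2 / 15 = 0.04621 per h
Dose 1 (425 mg at t=0 h): 425·exp(−0.04621·3) = 369.984 mg/L
Dose 2 (60 mg at t=1 h): 60·exp(−0.04621·2) = 54.703 mg/L
C(3) = 369.984 + 54.703 = 424.687 mg/L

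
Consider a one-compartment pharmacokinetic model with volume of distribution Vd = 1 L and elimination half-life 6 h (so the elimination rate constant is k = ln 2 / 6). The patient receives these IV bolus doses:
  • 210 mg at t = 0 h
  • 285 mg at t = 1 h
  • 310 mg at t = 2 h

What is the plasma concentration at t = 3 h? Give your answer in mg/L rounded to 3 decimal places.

650.876 mg/L

k = ln 2 / 6 = 0.11552 per h
Dose 1 (210 mg at t=0 h): 210·exp(−0.11552·3) = 148.492 mg/L
Dose 2 (285 mg at t=1 h): 285·exp(−0.11552·2) = 226.205 mg/L
Dose 3 (310 mg at t=2 h): 310·exp(−0.11552·1) = 276.179 mg/L
C(3) = 148.492 + 226.205 + 276.179 = 650.876 mg/L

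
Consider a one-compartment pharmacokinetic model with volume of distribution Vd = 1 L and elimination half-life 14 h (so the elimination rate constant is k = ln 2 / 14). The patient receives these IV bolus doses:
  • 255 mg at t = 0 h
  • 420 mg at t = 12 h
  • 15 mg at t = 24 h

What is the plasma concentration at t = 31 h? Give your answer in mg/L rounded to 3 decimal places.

229.506 mg/L

k = ln 2 / 14 = 0.04951 per h
Dose 1 (255 mg at t=0 h): 255·exp(−0.04951·31) = 54.951 mg/L
Dose 2 (420 mg at t=12 h): 420·exp(−0.04951·19) = 163.949 mg/L
Dose 3 (15 mg at t=24 h): 15·exp(−0.04951·7) = 10.607 mg/L
C(31) = 54.951 + 163.949 + 10.607 = 229.506 mg/L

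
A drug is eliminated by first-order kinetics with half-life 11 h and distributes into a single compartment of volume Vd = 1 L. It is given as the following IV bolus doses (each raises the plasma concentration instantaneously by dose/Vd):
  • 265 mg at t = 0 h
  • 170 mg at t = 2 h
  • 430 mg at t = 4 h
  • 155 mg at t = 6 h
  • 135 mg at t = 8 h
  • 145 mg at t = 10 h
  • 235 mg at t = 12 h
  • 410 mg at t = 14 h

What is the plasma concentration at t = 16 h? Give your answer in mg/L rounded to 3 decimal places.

1176.452 mg/L

k = ln 2 / 11 = 0.06301 per h
Dose 1 (265 mg at t=0 h): 265·exp(−0.06301·16) = 96.691 mg/L
Dose 2 (170 mg at t=2 h): 170·exp(−0.06301·14) = 70.359 mg/L
Dose 3 (430 mg at t=4 h): 430·exp(−0.06301·12) = 201.870 mg/L
Dose 4 (155 mg at t=6 h): 155·exp(−0.06301·10) = 82.541 mg/L
Dose 5 (135 mg at t=8 h): 135·exp(−0.06301·8) = 81.546 mg/L
Dose 6 (145 mg at t=10 h): 145·exp(−0.06301·6) = 99.350 mg/L
Dose 7 (235 mg at t=12 h): 235·exp(−0.06301·4) = 182.643 mg/L
Dose 8 (410 mg at t=14 h): 410·exp(−0.06301·2) = 361.452 mg/L
C(16) = 96.691 + 70.359 + 201.870 + 82.541 + 81.546 + 99.350 + 182.643 + 361.452 = 1176.452 mg/L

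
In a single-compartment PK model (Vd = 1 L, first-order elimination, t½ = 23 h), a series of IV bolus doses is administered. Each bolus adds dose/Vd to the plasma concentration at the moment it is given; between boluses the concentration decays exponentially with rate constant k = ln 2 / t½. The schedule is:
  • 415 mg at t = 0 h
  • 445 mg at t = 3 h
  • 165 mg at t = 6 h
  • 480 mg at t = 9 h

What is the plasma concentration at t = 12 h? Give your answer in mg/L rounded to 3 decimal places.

k = ln 2 / 23 = 0.03014 per h
Dose 1 (415 mg at t=0 h): 415·exp(−0.03014·12) = 289.061 mg/L
Dose 2 (445 mg at t=3 h): 445·exp(−0.03014·9) = 339.286 mg/L
Dose 3 (165 mg at t=6 h): 165·exp(−0.03014·6) = 137.706 mg/L
Dose 4 (480 mg at t=9 h): 480·exp(−0.03014·3) = 438.507 mg/L
C(12) = 289.061 + 339.286 + 137.706 + 438.507 = 1204.560 mg/L

1204.560 mg/L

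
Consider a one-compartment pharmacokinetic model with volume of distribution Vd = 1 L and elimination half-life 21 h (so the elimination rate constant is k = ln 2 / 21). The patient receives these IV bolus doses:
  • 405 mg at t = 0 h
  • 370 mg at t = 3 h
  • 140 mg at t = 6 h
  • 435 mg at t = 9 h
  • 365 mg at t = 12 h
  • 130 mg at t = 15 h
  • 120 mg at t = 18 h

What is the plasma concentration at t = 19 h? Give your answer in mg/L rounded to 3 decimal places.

k = ln 2 / 21 = 0.03301 per h
Dose 1 (405 mg at t=0 h): 405·exp(−0.03301·19) = 216.319 mg/L
Dose 2 (370 mg at t=3 h): 370·exp(−0.03301·16) = 218.195 mg/L
Dose 3 (140 mg at t=6 h): 140·exp(−0.03301·13) = 91.154 mg/L
Dose 4 (435 mg at t=9 h): 435·exp(−0.03301·10) = 312.710 mg/L
Dose 5 (365 mg at t=12 h): 365·exp(−0.03301·7) = 289.701 mg/L
Dose 6 (130 mg at t=15 h): 130·exp(−0.03301·4) = 113.921 mg/L
Dose 7 (120 mg at t=18 h): 120·exp(−0.03301·1) = 116.104 mg/L
C(19) = 216.319 + 218.195 + 91.154 + 312.710 + 289.701 + 113.921 + 116.104 = 1358.104 mg/L

1358.104 mg/L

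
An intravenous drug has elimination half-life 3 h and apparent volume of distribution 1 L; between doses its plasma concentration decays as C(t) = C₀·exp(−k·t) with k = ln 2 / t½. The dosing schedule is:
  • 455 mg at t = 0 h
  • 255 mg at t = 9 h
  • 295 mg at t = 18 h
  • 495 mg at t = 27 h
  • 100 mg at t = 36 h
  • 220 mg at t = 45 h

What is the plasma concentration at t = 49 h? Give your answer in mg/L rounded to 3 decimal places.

k = ln 2 / 3 = 0.23105 per h
Dose 1 (455 mg at t=0 h): 455·exp(−0.23105·49) = 0.006 mg/L
Dose 2 (255 mg at t=9 h): 255·exp(−0.23105·40) = 0.025 mg/L
Dose 3 (295 mg at t=18 h): 295·exp(−0.23105·31) = 0.229 mg/L
Dose 4 (495 mg at t=27 h): 495·exp(−0.23105·22) = 3.069 mg/L
Dose 5 (100 mg at t=36 h): 100·exp(−0.23105·13) = 4.961 mg/L
Dose 6 (220 mg at t=45 h): 220·exp(−0.23105·4) = 87.307 mg/L
C(49) = 0.006 + 0.025 + 0.229 + 3.069 + 4.961 + 87.307 = 95.596 mg/L

95.596 mg/L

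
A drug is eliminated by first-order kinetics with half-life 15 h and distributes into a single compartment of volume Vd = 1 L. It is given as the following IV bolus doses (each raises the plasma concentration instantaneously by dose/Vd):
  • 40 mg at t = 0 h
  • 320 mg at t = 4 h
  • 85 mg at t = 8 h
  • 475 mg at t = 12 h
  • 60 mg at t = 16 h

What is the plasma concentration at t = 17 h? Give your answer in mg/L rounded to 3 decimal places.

k = ln 2 / 15 = 0.04621 per h
Dose 1 (40 mg at t=0 h): 40·exp(−0.04621·17) = 18.234 mg/L
Dose 2 (320 mg at t=4 h): 320·exp(−0.04621·13) = 175.492 mg/L
Dose 3 (85 mg at t=8 h): 85·exp(−0.04621·9) = 56.079 mg/L
Dose 4 (475 mg at t=12 h): 475·exp(−0.04621·5) = 377.008 mg/L
Dose 5 (60 mg at t=16 h): 60·exp(−0.04621·1) = 57.290 mg/L
C(17) = 18.234 + 175.492 + 56.079 + 377.008 + 57.290 = 684.104 mg/L

684.104 mg/L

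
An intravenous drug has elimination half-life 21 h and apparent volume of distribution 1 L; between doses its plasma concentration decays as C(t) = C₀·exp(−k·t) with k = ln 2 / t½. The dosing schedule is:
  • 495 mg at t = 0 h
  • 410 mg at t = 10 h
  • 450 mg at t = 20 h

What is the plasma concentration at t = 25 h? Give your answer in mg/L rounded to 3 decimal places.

k = ln 2 / 21 = 0.03301 per h
Dose 1 (495 mg at t=0 h): 495·exp(−0.03301·25) = 216.888 mg/L
Dose 2 (410 mg at t=10 h): 410·exp(−0.03301·15) = 249.898 mg/L
Dose 3 (450 mg at t=20 h): 450·exp(−0.03301·5) = 381.539 mg/L
C(25) = 216.888 + 249.898 + 381.539 = 848.325 mg/L

848.325 mg/L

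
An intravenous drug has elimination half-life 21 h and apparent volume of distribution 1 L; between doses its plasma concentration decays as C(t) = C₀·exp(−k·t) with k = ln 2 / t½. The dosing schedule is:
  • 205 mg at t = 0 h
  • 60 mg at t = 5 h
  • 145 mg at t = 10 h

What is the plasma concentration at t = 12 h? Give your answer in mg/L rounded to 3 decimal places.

321.314 mg/L

k = ln 2 / 21 = 0.03301 per h
Dose 1 (205 mg at t=0 h): 205·exp(−0.03301·12) = 137.955 mg/L
Dose 2 (60 mg at t=5 h): 60·exp(−0.03301·7) = 47.622 mg/L
Dose 3 (145 mg at t=10 h): 145·exp(−0.03301·2) = 135.737 mg/L
C(12) = 137.955 + 47.622 + 135.737 = 321.314 mg/L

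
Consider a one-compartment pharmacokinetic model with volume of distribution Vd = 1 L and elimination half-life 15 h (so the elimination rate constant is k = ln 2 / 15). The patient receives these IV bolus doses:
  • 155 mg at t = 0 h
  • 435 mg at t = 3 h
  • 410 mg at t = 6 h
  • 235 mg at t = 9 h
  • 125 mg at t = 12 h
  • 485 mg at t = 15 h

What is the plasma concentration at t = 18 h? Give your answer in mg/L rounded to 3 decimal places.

1192.442 mg/L

k = ln 2 / 15 = 0.04621 per h
Dose 1 (155 mg at t=0 h): 155·exp(−0.04621·18) = 67.468 mg/L
Dose 2 (435 mg at t=3 h): 435·exp(−0.04621·15) = 217.500 mg/L
Dose 3 (410 mg at t=6 h): 410·exp(−0.04621·12) = 235.483 mg/L
Dose 4 (235 mg at t=9 h): 235·exp(−0.04621·9) = 155.042 mg/L
Dose 5 (125 mg at t=12 h): 125·exp(−0.04621·6) = 94.732 mg/L
Dose 6 (485 mg at t=15 h): 485·exp(−0.04621·3) = 422.217 mg/L
C(18) = 67.468 + 217.500 + 235.483 + 155.042 + 94.732 + 422.217 = 1192.442 mg/L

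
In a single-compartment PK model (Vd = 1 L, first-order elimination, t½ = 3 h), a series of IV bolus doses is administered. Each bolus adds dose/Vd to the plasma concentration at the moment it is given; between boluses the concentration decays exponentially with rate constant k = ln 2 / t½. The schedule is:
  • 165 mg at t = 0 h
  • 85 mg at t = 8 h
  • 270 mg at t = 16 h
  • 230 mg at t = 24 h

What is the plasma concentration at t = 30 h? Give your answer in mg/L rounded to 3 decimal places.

68.819 mg/L

k = ln 2 / 3 = 0.23105 per h
Dose 1 (165 mg at t=0 h): 165·exp(−0.23105·30) = 0.161 mg/L
Dose 2 (85 mg at t=8 h): 85·exp(−0.23105·22) = 0.527 mg/L
Dose 3 (270 mg at t=16 h): 270·exp(−0.23105·14) = 10.631 mg/L
Dose 4 (230 mg at t=24 h): 230·exp(−0.23105·6) = 57.500 mg/L
C(30) = 0.161 + 0.527 + 10.631 + 57.500 = 68.819 mg/L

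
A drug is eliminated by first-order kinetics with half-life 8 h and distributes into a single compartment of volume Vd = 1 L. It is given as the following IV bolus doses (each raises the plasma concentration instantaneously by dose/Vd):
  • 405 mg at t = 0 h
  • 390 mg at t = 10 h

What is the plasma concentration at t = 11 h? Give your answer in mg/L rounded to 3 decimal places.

513.780 mg/L

k = ln 2 / 8 = 0.08664 per h
Dose 1 (405 mg at t=0 h): 405·exp(−0.08664·11) = 156.149 mg/L
Dose 2 (390 mg at t=10 h): 390·exp(−0.08664·1) = 357.632 mg/L
C(11) = 156.149 + 357.632 = 513.780 mg/L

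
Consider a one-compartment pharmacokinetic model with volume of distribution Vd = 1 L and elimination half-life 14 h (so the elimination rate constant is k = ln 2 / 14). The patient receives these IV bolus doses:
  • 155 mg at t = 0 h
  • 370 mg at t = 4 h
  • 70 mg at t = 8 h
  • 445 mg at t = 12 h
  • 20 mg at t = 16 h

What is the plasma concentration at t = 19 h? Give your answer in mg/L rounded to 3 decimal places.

k = ln 2 / 14 = 0.04951 per h
Dose 1 (155 mg at t=0 h): 155·exp(−0.04951·19) = 60.505 mg/L
Dose 2 (370 mg at t=4 h): 370·exp(−0.04951·15) = 176.064 mg/L
Dose 3 (70 mg at t=8 h): 70·exp(−0.04951·11) = 40.605 mg/L
Dose 4 (445 mg at t=12 h): 445·exp(−0.04951·7) = 314.663 mg/L
Dose 5 (20 mg at t=16 h): 20·exp(−0.04951·3) = 17.239 mg/L
C(19) = 60.505 + 176.064 + 40.605 + 314.663 + 17.239 = 609.075 mg/L

609.075 mg/L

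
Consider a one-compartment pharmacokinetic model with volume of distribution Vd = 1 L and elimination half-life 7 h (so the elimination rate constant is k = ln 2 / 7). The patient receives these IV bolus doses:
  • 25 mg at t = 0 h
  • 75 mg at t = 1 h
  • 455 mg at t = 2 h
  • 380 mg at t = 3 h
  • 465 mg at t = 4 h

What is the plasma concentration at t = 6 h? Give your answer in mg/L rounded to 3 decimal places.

1029.501 mg/L

k = ln 2 / 7 = 0.09902 per h
Dose 1 (25 mg at t=0 h): 25·exp(−0.09902·6) = 13.801 mg/L
Dose 2 (75 mg at t=1 h): 75·exp(−0.09902·5) = 45.713 mg/L
Dose 3 (455 mg at t=2 h): 455·exp(−0.09902·4) = 306.192 mg/L
Dose 4 (380 mg at t=3 h): 380·exp(−0.09902·3) = 282.339 mg/L
Dose 5 (465 mg at t=4 h): 465·exp(−0.09902·2) = 381.456 mg/L
C(6) = 13.801 + 45.713 + 306.192 + 282.339 + 381.456 = 1029.501 mg/L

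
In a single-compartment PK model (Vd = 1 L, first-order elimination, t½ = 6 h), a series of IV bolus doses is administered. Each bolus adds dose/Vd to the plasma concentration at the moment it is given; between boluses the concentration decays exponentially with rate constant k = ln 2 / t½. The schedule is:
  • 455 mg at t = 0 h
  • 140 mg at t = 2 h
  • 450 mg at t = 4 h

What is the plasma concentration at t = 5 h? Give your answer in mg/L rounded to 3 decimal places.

755.259 mg/L

k = ln 2 / 6 = 0.11552 per h
Dose 1 (455 mg at t=0 h): 455·exp(−0.11552·5) = 255.360 mg/L
Dose 2 (140 mg at t=2 h): 140·exp(−0.11552·3) = 98.995 mg/L
Dose 3 (450 mg at t=4 h): 450·exp(−0.11552·1) = 400.904 mg/L
C(5) = 255.360 + 98.995 + 400.904 = 755.259 mg/L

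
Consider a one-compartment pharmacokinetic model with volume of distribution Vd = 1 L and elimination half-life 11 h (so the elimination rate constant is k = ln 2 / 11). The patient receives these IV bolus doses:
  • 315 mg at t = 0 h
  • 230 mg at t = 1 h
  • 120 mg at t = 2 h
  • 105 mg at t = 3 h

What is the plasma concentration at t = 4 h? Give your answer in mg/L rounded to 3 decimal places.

639.581 mg/L

k = ln 2 / 11 = 0.06301 per h
Dose 1 (315 mg at t=0 h): 315·exp(−0.06301·4) = 244.819 mg/L
Dose 2 (230 mg at t=1 h): 230·exp(−0.06301·3) = 190.383 mg/L
Dose 3 (120 mg at t=2 h): 120·exp(−0.06301·2) = 105.791 mg/L
Dose 4 (105 mg at t=3 h): 105·exp(−0.06301·1) = 98.588 mg/L
C(4) = 244.819 + 190.383 + 105.791 + 98.588 = 639.581 mg/L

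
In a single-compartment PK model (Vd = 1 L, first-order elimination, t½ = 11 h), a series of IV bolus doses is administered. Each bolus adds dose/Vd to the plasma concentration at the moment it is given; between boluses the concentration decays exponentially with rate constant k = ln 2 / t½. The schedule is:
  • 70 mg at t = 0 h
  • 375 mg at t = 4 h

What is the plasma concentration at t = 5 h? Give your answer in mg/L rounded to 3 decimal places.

k = ln 2 / 11 = 0.06301 per h
Dose 1 (70 mg at t=0 h): 70·exp(−0.06301·5) = 51.082 mg/L
Dose 2 (375 mg at t=4 h): 375·exp(−0.06301·1) = 352.099 mg/L
C(5) = 51.082 + 352.099 = 403.181 mg/L

403.181 mg/L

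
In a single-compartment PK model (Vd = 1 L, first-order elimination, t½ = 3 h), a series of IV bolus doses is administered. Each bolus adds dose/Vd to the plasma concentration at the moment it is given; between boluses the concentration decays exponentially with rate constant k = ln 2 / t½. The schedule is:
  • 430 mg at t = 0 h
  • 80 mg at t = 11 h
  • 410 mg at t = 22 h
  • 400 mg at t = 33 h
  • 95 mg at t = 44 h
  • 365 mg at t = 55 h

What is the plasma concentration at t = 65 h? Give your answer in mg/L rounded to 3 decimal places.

37.221 mg/L

k = ln 2 / 3 = 0.23105 per h
Dose 1 (430 mg at t=0 h): 430·exp(−0.23105·65) = 0.000 mg/L
Dose 2 (80 mg at t=11 h): 80·exp(−0.23105·54) = 0.000 mg/L
Dose 3 (410 mg at t=22 h): 410·exp(−0.23105·43) = 0.020 mg/L
Dose 4 (400 mg at t=33 h): 400·exp(−0.23105·32) = 0.246 mg/L
Dose 5 (95 mg at t=44 h): 95·exp(−0.23105·21) = 0.742 mg/L
Dose 6 (365 mg at t=55 h): 365·exp(−0.23105·10) = 36.213 mg/L
C(65) = 0.000 + 0.000 + 0.020 + 0.246 + 0.742 + 36.213 = 37.221 mg/L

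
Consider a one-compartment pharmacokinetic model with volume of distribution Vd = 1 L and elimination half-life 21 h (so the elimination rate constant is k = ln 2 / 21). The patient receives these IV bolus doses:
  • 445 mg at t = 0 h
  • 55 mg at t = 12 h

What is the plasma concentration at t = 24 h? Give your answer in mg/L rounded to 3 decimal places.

k = ln 2 / 21 = 0.03301 per h
Dose 1 (445 mg at t=0 h): 445·exp(−0.03301·24) = 201.524 mg/L
Dose 2 (55 mg at t=12 h): 55·exp(−0.03301·12) = 37.012 mg/L
C(24) = 201.524 + 37.012 = 238.536 mg/L

238.536 mg/L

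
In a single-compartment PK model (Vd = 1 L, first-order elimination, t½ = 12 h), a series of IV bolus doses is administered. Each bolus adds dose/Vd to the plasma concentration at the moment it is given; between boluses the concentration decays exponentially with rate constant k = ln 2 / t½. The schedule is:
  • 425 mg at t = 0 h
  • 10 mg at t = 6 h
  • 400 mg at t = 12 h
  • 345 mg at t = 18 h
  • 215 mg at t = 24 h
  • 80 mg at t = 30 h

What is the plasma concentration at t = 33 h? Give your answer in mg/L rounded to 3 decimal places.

524.366 mg/L

k = ln 2 / 12 = 0.05776 per h
Dose 1 (425 mg at t=0 h): 425·exp(−0.05776·33) = 63.177 mg/L
Dose 2 (10 mg at t=6 h): 10·exp(−0.05776·27) = 2.102 mg/L
Dose 3 (400 mg at t=12 h): 400·exp(−0.05776·21) = 118.921 mg/L
Dose 4 (345 mg at t=18 h): 345·exp(−0.05776·15) = 145.055 mg/L
Dose 5 (215 mg at t=24 h): 215·exp(−0.05776·9) = 127.840 mg/L
Dose 6 (80 mg at t=30 h): 80·exp(−0.05776·3) = 67.272 mg/L
C(33) = 63.177 + 2.102 + 118.921 + 145.055 + 127.840 + 67.272 = 524.366 mg/L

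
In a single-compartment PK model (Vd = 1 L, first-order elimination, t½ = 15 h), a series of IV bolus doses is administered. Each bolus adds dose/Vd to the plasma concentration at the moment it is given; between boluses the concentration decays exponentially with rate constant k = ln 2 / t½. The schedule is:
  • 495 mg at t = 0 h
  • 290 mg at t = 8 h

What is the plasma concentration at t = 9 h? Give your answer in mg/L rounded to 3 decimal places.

603.482 mg/L

k = ln 2 / 15 = 0.04621 per h
Dose 1 (495 mg at t=0 h): 495·exp(−0.04621·9) = 326.578 mg/L
Dose 2 (290 mg at t=8 h): 290·exp(−0.04621·1) = 276.904 mg/L
C(9) = 326.578 + 276.904 = 603.482 mg/L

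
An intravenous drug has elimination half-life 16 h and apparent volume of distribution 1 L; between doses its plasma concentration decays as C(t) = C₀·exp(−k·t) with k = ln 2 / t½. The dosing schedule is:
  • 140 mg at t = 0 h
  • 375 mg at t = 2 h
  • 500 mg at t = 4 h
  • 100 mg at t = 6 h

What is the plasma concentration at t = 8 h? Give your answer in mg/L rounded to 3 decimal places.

900.308 mg/L

k = ln 2 / 16 = 0.04332 per h
Dose 1 (140 mg at t=0 h): 140·exp(−0.04332·8) = 98.995 mg/L
Dose 2 (375 mg at t=2 h): 375·exp(−0.04332·6) = 289.165 mg/L
Dose 3 (500 mg at t=4 h): 500·exp(−0.04332·4) = 420.448 mg/L
Dose 4 (100 mg at t=6 h): 100·exp(−0.04332·2) = 91.700 mg/L
C(8) = 98.995 + 289.165 + 420.448 + 91.700 = 900.308 mg/L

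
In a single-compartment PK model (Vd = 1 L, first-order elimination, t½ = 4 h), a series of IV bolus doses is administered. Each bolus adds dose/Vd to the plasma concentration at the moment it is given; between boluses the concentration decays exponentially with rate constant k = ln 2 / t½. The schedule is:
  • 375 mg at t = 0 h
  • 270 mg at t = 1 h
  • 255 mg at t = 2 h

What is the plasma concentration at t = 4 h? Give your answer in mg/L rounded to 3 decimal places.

k = ln 2 / 4 = 0.17329 per h
Dose 1 (375 mg at t=0 h): 375·exp(−0.17329·4) = 187.500 mg/L
Dose 2 (270 mg at t=1 h): 270·exp(−0.17329·3) = 160.543 mg/L
Dose 3 (255 mg at t=2 h): 255·exp(−0.17329·2) = 180.312 mg/L
C(4) = 187.500 + 160.543 + 180.312 = 528.355 mg/L

528.355 mg/L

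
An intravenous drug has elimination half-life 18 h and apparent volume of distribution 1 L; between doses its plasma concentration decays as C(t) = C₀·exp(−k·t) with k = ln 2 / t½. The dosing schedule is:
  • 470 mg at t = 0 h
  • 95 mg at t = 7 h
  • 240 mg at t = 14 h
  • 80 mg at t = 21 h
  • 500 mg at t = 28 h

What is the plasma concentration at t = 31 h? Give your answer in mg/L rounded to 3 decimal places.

804.741 mg/L

k = ln 2 / 18 = 0.03851 per h
Dose 1 (470 mg at t=0 h): 470·exp(−0.03851·31) = 142.448 mg/L
Dose 2 (95 mg at t=7 h): 95·exp(−0.03851·24) = 37.701 mg/L
Dose 3 (240 mg at t=14 h): 240·exp(−0.03851·17) = 124.711 mg/L
Dose 4 (80 mg at t=21 h): 80·exp(−0.03851·10) = 54.432 mg/L
Dose 5 (500 mg at t=28 h): 500·exp(−0.03851·3) = 445.449 mg/L
C(31) = 142.448 + 37.701 + 124.711 + 54.432 + 445.449 = 804.741 mg/L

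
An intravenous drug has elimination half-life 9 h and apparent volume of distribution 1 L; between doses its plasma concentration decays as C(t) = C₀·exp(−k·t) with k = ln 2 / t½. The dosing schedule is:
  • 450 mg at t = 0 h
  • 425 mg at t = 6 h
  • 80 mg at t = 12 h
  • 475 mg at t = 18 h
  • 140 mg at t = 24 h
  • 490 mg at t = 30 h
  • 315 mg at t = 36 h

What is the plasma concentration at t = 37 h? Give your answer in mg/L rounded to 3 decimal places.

815.584 mg/L

k = ln 2 / 9 = 0.07702 per h
Dose 1 (450 mg at t=0 h): 450·exp(−0.07702·37) = 26.040 mg/L
Dose 2 (425 mg at t=6 h): 425·exp(−0.07702·31) = 39.040 mg/L
Dose 3 (80 mg at t=12 h): 80·exp(−0.07702·25) = 11.665 mg/L
Dose 4 (475 mg at t=18 h): 475·exp(−0.07702·19) = 109.948 mg/L
Dose 5 (140 mg at t=24 h): 140·exp(−0.07702·13) = 51.441 mg/L
Dose 6 (490 mg at t=30 h): 490·exp(−0.07702·7) = 285.800 mg/L
Dose 7 (315 mg at t=36 h): 315·exp(−0.07702·1) = 291.651 mg/L
C(37) = 26.040 + 39.040 + 11.665 + 109.948 + 51.441 + 285.800 + 291.651 = 815.584 mg/L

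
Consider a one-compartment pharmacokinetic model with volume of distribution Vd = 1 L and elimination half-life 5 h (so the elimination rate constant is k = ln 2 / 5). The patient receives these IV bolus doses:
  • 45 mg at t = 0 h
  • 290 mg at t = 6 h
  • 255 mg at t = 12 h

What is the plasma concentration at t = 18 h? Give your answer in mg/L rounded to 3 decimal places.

k = ln 2 / 5 = 0.13863 per h
Dose 1 (45 mg at t=0 h): 45·exp(−0.13863·18) = 3.711 mg/L
Dose 2 (290 mg at t=6 h): 290·exp(−0.13863·12) = 54.945 mg/L
Dose 3 (255 mg at t=12 h): 255·exp(−0.13863·6) = 110.995 mg/L
C(18) = 3.711 + 54.945 + 110.995 = 169.651 mg/L

169.651 mg/L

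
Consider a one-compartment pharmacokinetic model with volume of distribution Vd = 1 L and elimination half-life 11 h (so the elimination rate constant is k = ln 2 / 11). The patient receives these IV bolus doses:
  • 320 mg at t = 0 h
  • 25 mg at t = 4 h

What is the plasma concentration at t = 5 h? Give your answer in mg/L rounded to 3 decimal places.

256.990 mg/L

k = ln 2 / 11 = 0.06301 per h
Dose 1 (320 mg at t=0 h): 320·exp(−0.06301·5) = 233.517 mg/L
Dose 2 (25 mg at t=4 h): 25·exp(−0.06301·1) = 23.473 mg/L
C(5) = 233.517 + 23.473 = 256.990 mg/L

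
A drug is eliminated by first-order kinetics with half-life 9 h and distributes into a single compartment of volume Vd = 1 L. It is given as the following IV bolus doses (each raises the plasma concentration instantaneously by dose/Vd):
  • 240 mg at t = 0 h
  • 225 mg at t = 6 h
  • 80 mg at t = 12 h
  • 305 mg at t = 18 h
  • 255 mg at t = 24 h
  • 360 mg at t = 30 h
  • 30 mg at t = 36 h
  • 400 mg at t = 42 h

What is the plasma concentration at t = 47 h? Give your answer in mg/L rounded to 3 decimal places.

479.677 mg/L

k = ln 2 / 9 = 0.07702 per h
Dose 1 (240 mg at t=0 h): 240·exp(−0.07702·47) = 6.429 mg/L
Dose 2 (225 mg at t=6 h): 225·exp(−0.07702·41) = 9.568 mg/L
Dose 3 (80 mg at t=12 h): 80·exp(−0.07702·35) = 5.400 mg/L
Dose 4 (305 mg at t=18 h): 305·exp(−0.07702·29) = 32.682 mg/L
Dose 5 (255 mg at t=24 h): 255·exp(−0.07702·23) = 43.375 mg/L
Dose 6 (360 mg at t=30 h): 360·exp(−0.07702·17) = 97.205 mg/L
Dose 7 (30 mg at t=36 h): 30·exp(−0.07702·11) = 12.859 mg/L
Dose 8 (400 mg at t=42 h): 400·exp(−0.07702·5) = 272.158 mg/L
C(47) = 6.429 + 9.568 + 5.400 + 32.682 + 43.375 + 97.205 + 12.859 + 272.158 = 479.677 mg/L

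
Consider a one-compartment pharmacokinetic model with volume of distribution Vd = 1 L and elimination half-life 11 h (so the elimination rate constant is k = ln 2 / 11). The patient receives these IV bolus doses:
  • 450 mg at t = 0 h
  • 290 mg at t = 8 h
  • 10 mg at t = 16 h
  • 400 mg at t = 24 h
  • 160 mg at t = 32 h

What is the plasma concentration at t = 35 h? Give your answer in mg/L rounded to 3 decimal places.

437.956 mg/L

k = ln 2 / 11 = 0.06301 per h
Dose 1 (450 mg at t=0 h): 450·exp(−0.06301·35) = 49.590 mg/L
Dose 2 (290 mg at t=8 h): 290·exp(−0.06301·27) = 52.906 mg/L
Dose 3 (10 mg at t=16 h): 10·exp(−0.06301·19) = 3.020 mg/L
Dose 4 (400 mg at t=24 h): 400·exp(−0.06301·11) = 200.000 mg/L
Dose 5 (160 mg at t=32 h): 160·exp(−0.06301·3) = 132.441 mg/L
C(35) = 49.590 + 52.906 + 3.020 + 200.000 + 132.441 = 437.956 mg/L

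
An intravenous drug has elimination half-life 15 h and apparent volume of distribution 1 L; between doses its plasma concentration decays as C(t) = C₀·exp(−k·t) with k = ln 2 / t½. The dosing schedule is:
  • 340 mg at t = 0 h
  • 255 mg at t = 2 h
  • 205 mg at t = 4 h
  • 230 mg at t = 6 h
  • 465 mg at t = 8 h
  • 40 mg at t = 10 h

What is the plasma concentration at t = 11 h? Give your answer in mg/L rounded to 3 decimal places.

1146.647 mg/L

k = ln 2 / 15 = 0.04621 per h
Dose 1 (340 mg at t=0 h): 340·exp(−0.04621·11) = 204.514 mg/L
Dose 2 (255 mg at t=2 h): 255·exp(−0.04621·9) = 168.237 mg/L
Dose 3 (205 mg at t=4 h): 205·exp(−0.04621·7) = 148.345 mg/L
Dose 4 (230 mg at t=6 h): 230·exp(−0.04621·5) = 182.551 mg/L
Dose 5 (465 mg at t=8 h): 465·exp(−0.04621·3) = 404.806 mg/L
Dose 6 (40 mg at t=10 h): 40·exp(−0.04621·1) = 38.194 mg/L
C(11) = 204.514 + 168.237 + 148.345 + 182.551 + 404.806 + 38.194 = 1146.647 mg/L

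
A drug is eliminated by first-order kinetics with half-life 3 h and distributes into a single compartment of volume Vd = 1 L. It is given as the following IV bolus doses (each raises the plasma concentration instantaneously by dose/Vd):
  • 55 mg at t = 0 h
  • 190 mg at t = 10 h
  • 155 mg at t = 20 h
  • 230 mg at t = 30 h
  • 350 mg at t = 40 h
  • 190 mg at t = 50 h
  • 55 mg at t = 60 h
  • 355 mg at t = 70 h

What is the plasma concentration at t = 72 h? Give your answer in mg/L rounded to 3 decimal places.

k = ln 2 / 3 = 0.23105 per h
Dose 1 (55 mg at t=0 h): 55·exp(−0.23105·72) = 0.000 mg/L
Dose 2 (190 mg at t=10 h): 190·exp(−0.23105·62) = 0.000 mg/L
Dose 3 (155 mg at t=20 h): 155·exp(−0.23105·52) = 0.001 mg/L
Dose 4 (230 mg at t=30 h): 230·exp(−0.23105·42) = 0.014 mg/L
Dose 5 (350 mg at t=40 h): 350·exp(−0.23105·32) = 0.215 mg/L
Dose 6 (190 mg at t=50 h): 190·exp(−0.23105·22) = 1.178 mg/L
Dose 7 (55 mg at t=60 h): 55·exp(−0.23105·12) = 3.438 mg/L
Dose 8 (355 mg at t=70 h): 355·exp(−0.23105·2) = 223.636 mg/L
C(72) = 0.000 + 0.000 + 0.001 + 0.014 + 0.215 + 1.178 + 3.438 + 223.636 = 228.482 mg/L

228.482 mg/L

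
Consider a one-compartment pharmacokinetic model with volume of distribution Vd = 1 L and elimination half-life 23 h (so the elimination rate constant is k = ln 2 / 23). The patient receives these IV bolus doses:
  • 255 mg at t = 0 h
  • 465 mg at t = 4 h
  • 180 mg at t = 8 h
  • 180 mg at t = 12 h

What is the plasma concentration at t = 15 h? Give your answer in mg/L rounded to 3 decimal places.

806.264 mg/L

k = ln 2 / 23 = 0.03014 per h
Dose 1 (255 mg at t=0 h): 255·exp(−0.03014·15) = 162.262 mg/L
Dose 2 (465 mg at t=4 h): 465·exp(−0.03014·11) = 333.797 mg/L
Dose 3 (180 mg at t=8 h): 180·exp(−0.03014·7) = 145.765 mg/L
Dose 4 (180 mg at t=12 h): 180·exp(−0.03014·3) = 164.440 mg/L
C(15) = 162.262 + 333.797 + 145.765 + 164.440 = 806.264 mg/L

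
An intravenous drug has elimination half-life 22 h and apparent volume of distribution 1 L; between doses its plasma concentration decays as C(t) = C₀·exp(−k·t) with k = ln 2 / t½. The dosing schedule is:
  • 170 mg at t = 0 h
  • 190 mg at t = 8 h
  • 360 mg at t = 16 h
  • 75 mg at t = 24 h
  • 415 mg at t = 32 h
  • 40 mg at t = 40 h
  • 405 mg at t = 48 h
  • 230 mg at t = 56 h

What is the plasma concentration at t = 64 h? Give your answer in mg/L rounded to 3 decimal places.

749.384 mg/L

k = ln 2 / 22 = 0.03151 per h
Dose 1 (170 mg at t=0 h): 170·exp(−0.03151·64) = 22.632 mg/L
Dose 2 (190 mg at t=8 h): 190·exp(−0.03151·56) = 32.546 mg/L
Dose 3 (360 mg at t=16 h): 360·exp(−0.03151·48) = 79.343 mg/L
Dose 4 (75 mg at t=24 h): 75·exp(−0.03151·40) = 21.268 mg/L
Dose 5 (415 mg at t=32 h): 415·exp(−0.03151·32) = 151.421 mg/L
Dose 6 (40 mg at t=40 h): 40·exp(−0.03151·24) = 18.779 mg/L
Dose 7 (405 mg at t=48 h): 405·exp(−0.03151·16) = 244.638 mg/L
Dose 8 (230 mg at t=56 h): 230·exp(−0.03151·8) = 178.757 mg/L
C(64) = 22.632 + 32.546 + 79.343 + 21.268 + 151.421 + 18.779 + 244.638 + 178.757 = 749.384 mg/L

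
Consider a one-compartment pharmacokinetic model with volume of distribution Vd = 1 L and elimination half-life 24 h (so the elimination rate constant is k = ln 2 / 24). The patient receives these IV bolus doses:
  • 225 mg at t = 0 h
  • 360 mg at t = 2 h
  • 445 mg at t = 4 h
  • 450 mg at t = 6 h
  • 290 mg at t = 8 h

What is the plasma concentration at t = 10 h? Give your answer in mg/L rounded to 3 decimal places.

1503.119 mg/L

k = ln 2 / 24 = 0.02888 per h
Dose 1 (225 mg at t=0 h): 225·exp(−0.02888·10) = 168.560 mg/L
Dose 2 (360 mg at t=2 h): 360·exp(−0.02888·8) = 285.732 mg/L
Dose 3 (445 mg at t=4 h): 445·exp(−0.02888·6) = 374.199 mg/L
Dose 4 (450 mg at t=6 h): 450·exp(−0.02888·4) = 400.904 mg/L
Dose 5 (290 mg at t=8 h): 290·exp(−0.02888·2) = 273.724 mg/L
C(10) = 168.560 + 285.732 + 374.199 + 400.904 + 273.724 = 1503.119 mg/L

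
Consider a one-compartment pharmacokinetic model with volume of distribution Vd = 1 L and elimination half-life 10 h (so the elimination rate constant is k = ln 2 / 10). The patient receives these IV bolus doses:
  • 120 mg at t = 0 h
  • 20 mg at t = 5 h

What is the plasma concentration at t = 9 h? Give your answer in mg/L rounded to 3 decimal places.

79.464 mg/L

k = ln 2 / 10 = 0.06931 per h
Dose 1 (120 mg at t=0 h): 120·exp(−0.06931·9) = 64.306 mg/L
Dose 2 (20 mg at t=5 h): 20·exp(−0.06931·4) = 15.157 mg/L
C(9) = 64.306 + 15.157 = 79.464 mg/L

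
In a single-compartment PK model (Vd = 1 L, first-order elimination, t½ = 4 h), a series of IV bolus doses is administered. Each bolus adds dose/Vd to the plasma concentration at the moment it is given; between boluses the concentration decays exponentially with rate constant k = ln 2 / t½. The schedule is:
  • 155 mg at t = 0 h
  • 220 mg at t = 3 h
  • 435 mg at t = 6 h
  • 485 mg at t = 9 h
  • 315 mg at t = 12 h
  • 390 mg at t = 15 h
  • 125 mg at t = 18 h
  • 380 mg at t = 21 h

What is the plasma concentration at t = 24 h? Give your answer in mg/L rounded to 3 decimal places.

k = ln 2 / 4 = 0.17329 per h
Dose 1 (155 mg at t=0 h): 155·exp(−0.17329·24) = 2.422 mg/L
Dose 2 (220 mg at t=3 h): 220·exp(−0.17329·21) = 5.781 mg/L
Dose 3 (435 mg at t=6 h): 435·exp(−0.17329·18) = 19.224 mg/L
Dose 4 (485 mg at t=9 h): 485·exp(−0.17329·15) = 36.048 mg/L
Dose 5 (315 mg at t=12 h): 315·exp(−0.17329·12) = 39.375 mg/L
Dose 6 (390 mg at t=15 h): 390·exp(−0.17329·9) = 81.987 mg/L
Dose 7 (125 mg at t=18 h): 125·exp(−0.17329·6) = 44.194 mg/L
Dose 8 (380 mg at t=21 h): 380·exp(−0.17329·3) = 225.949 mg/L
C(24) = 2.422 + 5.781 + 19.224 + 36.048 + 39.375 + 81.987 + 44.194 + 225.949 = 454.981 mg/L

454.981 mg/L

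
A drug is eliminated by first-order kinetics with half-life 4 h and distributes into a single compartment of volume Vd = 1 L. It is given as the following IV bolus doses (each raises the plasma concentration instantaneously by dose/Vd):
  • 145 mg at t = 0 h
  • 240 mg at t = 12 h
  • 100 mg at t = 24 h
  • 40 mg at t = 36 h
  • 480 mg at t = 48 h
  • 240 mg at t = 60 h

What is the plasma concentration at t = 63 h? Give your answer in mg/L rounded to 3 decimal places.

178.906 mg/L

k = ln 2 / 4 = 0.17329 per h
Dose 1 (145 mg at t=0 h): 145·exp(−0.17329·63) = 0.003 mg/L
Dose 2 (240 mg at t=12 h): 240·exp(−0.17329·51) = 0.035 mg/L
Dose 3 (100 mg at t=24 h): 100·exp(−0.17329·39) = 0.116 mg/L
Dose 4 (40 mg at t=36 h): 40·exp(−0.17329·27) = 0.372 mg/L
Dose 5 (480 mg at t=48 h): 480·exp(−0.17329·15) = 35.676 mg/L
Dose 6 (240 mg at t=60 h): 240·exp(−0.17329·3) = 142.705 mg/L
C(63) = 0.003 + 0.035 + 0.116 + 0.372 + 35.676 + 142.705 = 178.906 mg/L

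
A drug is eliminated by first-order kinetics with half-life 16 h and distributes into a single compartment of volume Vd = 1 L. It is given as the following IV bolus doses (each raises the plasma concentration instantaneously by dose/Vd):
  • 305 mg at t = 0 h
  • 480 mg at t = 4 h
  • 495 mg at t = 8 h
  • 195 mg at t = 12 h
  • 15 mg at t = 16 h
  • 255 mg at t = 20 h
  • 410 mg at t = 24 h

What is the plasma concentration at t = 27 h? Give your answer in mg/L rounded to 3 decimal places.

k = ln 2 / 16 = 0.04332 per h
Dose 1 (305 mg at t=0 h): 305·exp(−0.04332·27) = 94.692 mg/L
Dose 2 (480 mg at t=4 h): 480·exp(−0.04332·23) = 177.219 mg/L
Dose 3 (495 mg at t=8 h): 495·exp(−0.04332·19) = 217.336 mg/L
Dose 4 (195 mg at t=12 h): 195·exp(−0.04332·15) = 101.817 mg/L
Dose 5 (15 mg at t=16 h): 15·exp(−0.04332·11) = 9.314 mg/L
Dose 6 (255 mg at t=20 h): 255·exp(−0.04332·7) = 188.295 mg/L
Dose 7 (410 mg at t=24 h): 410·exp(−0.04332·3) = 360.032 mg/L
C(27) = 94.692 + 177.219 + 217.336 + 101.817 + 9.314 + 188.295 + 360.032 = 1148.705 mg/L

1148.705 mg/L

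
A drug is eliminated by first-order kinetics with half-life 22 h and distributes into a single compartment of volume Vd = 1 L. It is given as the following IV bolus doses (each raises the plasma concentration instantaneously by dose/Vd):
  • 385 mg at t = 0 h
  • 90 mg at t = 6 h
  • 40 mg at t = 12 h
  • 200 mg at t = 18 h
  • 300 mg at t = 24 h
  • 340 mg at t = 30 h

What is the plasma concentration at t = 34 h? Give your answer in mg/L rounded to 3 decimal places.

828.617 mg/L

k = ln 2 / 22 = 0.03151 per h
Dose 1 (385 mg at t=0 h): 385·exp(−0.03151·34) = 131.896 mg/L
Dose 2 (90 mg at t=6 h): 90·exp(−0.03151·28) = 37.249 mg/L
Dose 3 (40 mg at t=12 h): 40·exp(−0.03151·22) = 20.000 mg/L
Dose 4 (200 mg at t=18 h): 200·exp(−0.03151·16) = 120.809 mg/L
Dose 5 (300 mg at t=24 h): 300·exp(−0.03151·10) = 218.922 mg/L
Dose 6 (340 mg at t=30 h): 340·exp(−0.03151·4) = 299.741 mg/L
C(34) = 131.896 + 37.249 + 20.000 + 120.809 + 218.922 + 299.741 = 828.617 mg/L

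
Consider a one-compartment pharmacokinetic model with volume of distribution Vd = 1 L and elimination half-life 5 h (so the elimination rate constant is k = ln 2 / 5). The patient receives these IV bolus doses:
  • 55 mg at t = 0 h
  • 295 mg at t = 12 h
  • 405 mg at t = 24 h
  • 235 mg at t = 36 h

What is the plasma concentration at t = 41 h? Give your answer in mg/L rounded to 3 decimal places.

k = ln 2 / 5 = 0.13863 per h
Dose 1 (55 mg at t=0 h): 55·exp(−0.13863·41) = 0.187 mg/L
Dose 2 (295 mg at t=12 h): 295·exp(−0.13863·29) = 5.295 mg/L
Dose 3 (405 mg at t=24 h): 405·exp(−0.13863·17) = 38.367 mg/L
Dose 4 (235 mg at t=36 h): 235·exp(−0.13863·5) = 117.500 mg/L
C(41) = 0.187 + 5.295 + 38.367 + 117.500 = 161.348 mg/L

161.348 mg/L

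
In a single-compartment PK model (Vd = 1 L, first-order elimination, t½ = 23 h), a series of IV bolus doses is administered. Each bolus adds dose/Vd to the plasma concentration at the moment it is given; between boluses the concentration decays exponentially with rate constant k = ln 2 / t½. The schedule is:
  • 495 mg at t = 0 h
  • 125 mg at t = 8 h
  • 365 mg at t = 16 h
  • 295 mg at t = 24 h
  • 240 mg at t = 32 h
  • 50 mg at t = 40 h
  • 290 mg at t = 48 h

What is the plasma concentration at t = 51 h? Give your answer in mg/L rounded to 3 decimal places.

k = ln 2 / 23 = 0.03014 per h
Dose 1 (495 mg at t=0 h): 495·exp(−0.03014·51) = 106.440 mg/L
Dose 2 (125 mg at t=8 h): 125·exp(−0.03014·43) = 34.207 mg/L
Dose 3 (365 mg at t=16 h): 365·exp(−0.03014·35) = 127.117 mg/L
Dose 4 (295 mg at t=24 h): 295·exp(−0.03014·27) = 130.749 mg/L
Dose 5 (240 mg at t=32 h): 240·exp(−0.03014·19) = 135.374 mg/L
Dose 6 (50 mg at t=40 h): 50·exp(−0.03014·11) = 35.892 mg/L
Dose 7 (290 mg at t=48 h): 290·exp(−0.03014·3) = 264.931 mg/L
C(51) = 106.440 + 34.207 + 127.117 + 130.749 + 135.374 + 35.892 + 264.931 = 834.710 mg/L

834.710 mg/L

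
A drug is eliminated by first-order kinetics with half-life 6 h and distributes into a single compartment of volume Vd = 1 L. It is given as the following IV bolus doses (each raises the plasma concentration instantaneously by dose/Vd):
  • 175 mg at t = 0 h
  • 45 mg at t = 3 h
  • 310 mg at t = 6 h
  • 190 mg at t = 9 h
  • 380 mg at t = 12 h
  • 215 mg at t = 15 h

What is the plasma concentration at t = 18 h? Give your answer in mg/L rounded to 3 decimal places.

516.533 mg/L

k = ln 2 / 6 = 0.11552 per h
Dose 1 (175 mg at t=0 h): 175·exp(−0.11552·18) = 21.875 mg/L
Dose 2 (45 mg at t=3 h): 45·exp(−0.11552·15) = 7.955 mg/L
Dose 3 (310 mg at t=6 h): 310·exp(−0.11552·12) = 77.500 mg/L
Dose 4 (190 mg at t=9 h): 190·exp(−0.11552·9) = 67.175 mg/L
Dose 5 (380 mg at t=12 h): 380·exp(−0.11552·6) = 190.000 mg/L
Dose 6 (215 mg at t=15 h): 215·exp(−0.11552·3) = 152.028 mg/L
C(18) = 21.875 + 7.955 + 77.500 + 67.175 + 190.000 + 152.028 = 516.533 mg/L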